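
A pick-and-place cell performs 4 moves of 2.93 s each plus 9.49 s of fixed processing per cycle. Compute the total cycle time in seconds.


T = 4*2.93 + 9.49 = 21.2100

21.2100 s


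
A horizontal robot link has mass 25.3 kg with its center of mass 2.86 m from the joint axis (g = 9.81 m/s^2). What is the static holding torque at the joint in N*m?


tau = m*g*L = 25.3 * 9.81 * 2.86 = 709.8320

709.8320 N*m


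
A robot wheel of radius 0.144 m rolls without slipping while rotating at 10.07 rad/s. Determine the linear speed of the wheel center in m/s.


v = omega * r = 10.07 * 0.144 = 1.4501

1.4501 m/s


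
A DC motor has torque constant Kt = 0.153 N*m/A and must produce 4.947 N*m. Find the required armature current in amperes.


I = tau / Kt = 4.947/0.153 = 32.3333

32.3333 A


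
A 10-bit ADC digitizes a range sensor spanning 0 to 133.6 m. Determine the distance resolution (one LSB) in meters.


res = range / 2^n = 133.6/2^10 = 133.6/1024 = 0.1305

0.1305 m


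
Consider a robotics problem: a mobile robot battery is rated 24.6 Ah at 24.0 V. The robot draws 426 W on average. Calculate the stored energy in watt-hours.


E = capacity * V = 24.6*24.0 = 590.4000

590.4000 Wh


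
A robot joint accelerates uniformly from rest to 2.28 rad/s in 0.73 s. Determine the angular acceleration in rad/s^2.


alpha = delta_omega / t = 2.28 / 0.73 = 3.1233

3.1233 rad/s^2


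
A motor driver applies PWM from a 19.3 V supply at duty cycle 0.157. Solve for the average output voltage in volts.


V_avg = V_supply * D = 19.3*0.157 = 3.0301

3.0301 V


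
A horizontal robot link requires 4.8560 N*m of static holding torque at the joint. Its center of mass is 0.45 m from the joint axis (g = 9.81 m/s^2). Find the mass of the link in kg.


m = tau / (g*L) = 4.8560 / (9.81 * 0.45) = 1.1000

1.1000 kg


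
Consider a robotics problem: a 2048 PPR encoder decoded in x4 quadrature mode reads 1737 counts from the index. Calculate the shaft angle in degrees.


angle = counts * 360 / (PPR*4) = 1737 * 360 / 8192 = 76.3330

76.3330 degrees


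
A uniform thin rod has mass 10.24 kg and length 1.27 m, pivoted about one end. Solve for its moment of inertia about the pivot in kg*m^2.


I = (1/3)*m*L^2 = (1/3)*10.24*1.27^2 = 5.5054

5.5054 kg*m^2


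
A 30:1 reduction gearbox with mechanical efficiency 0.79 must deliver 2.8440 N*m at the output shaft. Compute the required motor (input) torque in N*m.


tau_in = tau_out / (N * eta) = 2.8440 / (30 * 0.79) = 0.1200

0.1200 N*m


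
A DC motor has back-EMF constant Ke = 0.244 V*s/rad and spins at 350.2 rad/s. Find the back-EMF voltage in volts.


V_emf = Ke * omega = 0.244*350.2 = 85.4488

85.4488 V


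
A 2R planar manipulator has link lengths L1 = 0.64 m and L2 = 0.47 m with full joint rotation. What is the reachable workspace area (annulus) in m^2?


r_max = L1 + L2 = 1.1100, r_min = |L1 - L2| = 0.1700
A = pi*(r_max^2 - r_min^2) = pi*(1.2321 - 0.0289) = 3.7800

3.7800 m^2


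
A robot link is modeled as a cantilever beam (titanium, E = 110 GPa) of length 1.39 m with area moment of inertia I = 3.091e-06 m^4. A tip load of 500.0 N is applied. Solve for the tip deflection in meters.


delta = F*L^3/(3*E*I) = 500.0*1.39^3/(3*1.100e+11*3.091e-06)
      = 1342.8095/1020030 = 0.0013

0.0013 m


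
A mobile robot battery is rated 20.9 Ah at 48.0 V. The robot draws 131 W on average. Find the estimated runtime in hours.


E = 20.9*48.0 = 1003.2000 Wh
t = E/P = 1003.2000/131 = 7.6580

7.6580 hours


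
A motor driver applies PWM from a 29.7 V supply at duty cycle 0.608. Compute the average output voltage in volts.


V_avg = V_supply * D = 29.7*0.608 = 18.0576

18.0576 V


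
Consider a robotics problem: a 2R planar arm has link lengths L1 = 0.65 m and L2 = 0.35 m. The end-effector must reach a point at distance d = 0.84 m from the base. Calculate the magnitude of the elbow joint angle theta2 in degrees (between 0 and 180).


cos(th2) = (d^2 - L1^2 - L2^2)/(2*L1*L2) = (0.84^2 - 0.65^2 - 0.35^2)/(2*0.65*0.35) = 0.35296703
th2 = acos(0.35296703) = 69.3311 deg

69.3311 degrees


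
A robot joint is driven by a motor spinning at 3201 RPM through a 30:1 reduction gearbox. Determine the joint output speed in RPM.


omega_joint = omega_motor / N = 3201 / 30 = 106.7000

106.7000 RPM


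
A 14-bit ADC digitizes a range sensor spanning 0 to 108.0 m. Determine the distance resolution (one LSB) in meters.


res = range / 2^n = 108.0/2^14 = 108.0/16384 = 0.0066

0.0066 m


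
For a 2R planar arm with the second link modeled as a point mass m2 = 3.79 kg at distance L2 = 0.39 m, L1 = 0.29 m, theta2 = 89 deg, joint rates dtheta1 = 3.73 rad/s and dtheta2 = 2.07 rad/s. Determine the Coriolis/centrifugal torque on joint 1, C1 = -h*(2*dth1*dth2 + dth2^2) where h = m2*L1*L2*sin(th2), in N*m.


h = m2*L1*L2*sin(th2) = 3.79*0.29*0.39*sin(89 deg) = 0.428584
C1 = -h*(2*3.73*2.07 + 2.07^2) = -0.428584*19.7271 = -8.4547

-8.4547 N*m


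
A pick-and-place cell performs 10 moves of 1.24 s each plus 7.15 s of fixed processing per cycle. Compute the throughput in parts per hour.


T_cycle = 10*1.24 + 7.15 = 19.5500 s
rate = 3600/T = 184.1432

184.1432 parts/hour


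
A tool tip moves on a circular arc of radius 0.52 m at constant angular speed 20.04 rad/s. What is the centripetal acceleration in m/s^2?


a_c = omega^2 * r = 20.04^2 * 0.52 = 208.8328

208.8328 m/s^2


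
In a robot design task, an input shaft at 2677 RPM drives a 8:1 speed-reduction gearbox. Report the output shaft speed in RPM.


omega_out = omega_in / N = 2677 / 8 = 334.6250

334.6250 RPM


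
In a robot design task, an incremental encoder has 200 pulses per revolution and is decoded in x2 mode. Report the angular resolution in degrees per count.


resolution = 360 / (PPR * 2) = 360 / 400 = 0.9000

0.9000 degrees


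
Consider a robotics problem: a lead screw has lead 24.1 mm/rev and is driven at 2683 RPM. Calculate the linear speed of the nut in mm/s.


v = lead * (RPM/60) = 24.1*2683/60 = 1077.6717

1077.6717 mm/s


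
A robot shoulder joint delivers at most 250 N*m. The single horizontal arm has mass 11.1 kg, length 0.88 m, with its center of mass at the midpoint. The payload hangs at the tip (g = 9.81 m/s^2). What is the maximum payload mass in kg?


tau_arm = m_arm*g*(L/2) = 11.1*9.81*0.88/2 = 47.9120 N*m
tau_payload = tau_max - tau_arm = 250 - 47.9120 = 202.0880
m_payload = tau_payload / (g*L) = 202.0880 / (9.81*0.88) = 23.4093

23.4093 kg


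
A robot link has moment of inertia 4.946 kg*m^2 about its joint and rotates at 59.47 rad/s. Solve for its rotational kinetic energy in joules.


KE = (1/2)*I*omega^2 = 0.5*4.946*59.47^2 = 8746.2119

8746.2119 J


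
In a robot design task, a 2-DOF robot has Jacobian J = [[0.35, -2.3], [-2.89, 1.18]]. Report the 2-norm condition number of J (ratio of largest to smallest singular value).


JJ^T eigenvalues: trace(JJ^T) = 15.1570, det(JJ^T) = det(J)^2 = 38.86275600
s_max^2 = (15.1570 + sqrt(74.28362500))/2 = 11.88789743
s_min^2 = (15.1570 - sqrt(74.28362500))/2 = 3.26910257
kappa = s_max/s_min = sqrt(11.88789743/3.26910257) = 1.9069

1.9069


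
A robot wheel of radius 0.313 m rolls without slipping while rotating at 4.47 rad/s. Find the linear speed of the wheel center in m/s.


v = omega * r = 4.47 * 0.313 = 1.3991

1.3991 m/s


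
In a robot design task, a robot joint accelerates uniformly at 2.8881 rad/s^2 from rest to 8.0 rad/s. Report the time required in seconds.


t = delta_omega / alpha = 8.0 / 2.8881 = 2.7700

2.7700 s


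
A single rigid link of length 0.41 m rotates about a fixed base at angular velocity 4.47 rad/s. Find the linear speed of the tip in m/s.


v = L*omega = 0.41 * 4.47 = 1.8327

1.8327 m/s


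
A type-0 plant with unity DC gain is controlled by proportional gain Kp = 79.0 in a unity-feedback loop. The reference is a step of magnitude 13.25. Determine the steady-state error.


e_ss = R/(1 + Kp) = 13.25/(1 + 79.0) = 13.25/80.0000 = 0.1656

0.1656


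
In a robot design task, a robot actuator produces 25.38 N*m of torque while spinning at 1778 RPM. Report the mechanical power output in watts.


omega = 1778 * 2*pi/60 = 186.191725 rad/s
P = tau * omega = 25.38 * 186.191725 = 4725.5460

4725.5460 W


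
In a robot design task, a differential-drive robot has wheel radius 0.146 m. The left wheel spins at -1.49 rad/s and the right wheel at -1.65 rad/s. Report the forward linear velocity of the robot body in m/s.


v = r*(wR + wL)/2 = 0.146*(-1.65 + -1.49)/2 = -0.2292

-0.2292 m/s


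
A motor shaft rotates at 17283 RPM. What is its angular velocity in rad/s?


omega = 17283 * 2*pi/60 = 1809.8715

1809.8715 rad/s


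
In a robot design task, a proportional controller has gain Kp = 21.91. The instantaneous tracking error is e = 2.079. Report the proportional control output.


u_P = Kp * e = 21.91 * 2.079 = 45.5509

45.5509


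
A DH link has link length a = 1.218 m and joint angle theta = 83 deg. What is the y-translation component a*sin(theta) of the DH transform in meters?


a*sin(theta) = 1.218*sin(83 deg) = 1.2089

1.2089 m


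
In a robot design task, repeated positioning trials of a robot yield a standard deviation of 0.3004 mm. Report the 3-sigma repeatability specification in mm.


repeatability = 3*sigma = 3*0.3004 = 0.9012

0.9012 mm


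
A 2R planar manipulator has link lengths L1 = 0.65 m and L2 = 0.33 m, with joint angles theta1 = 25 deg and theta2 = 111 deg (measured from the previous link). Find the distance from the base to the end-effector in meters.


x = L1*cos(th1) + L2*cos(th1+th2) = 0.351718
y = L1*sin(th1) + L2*sin(th1+th2) = 0.503939
d = sqrt(x^2 + y^2) = sqrt(0.123706 + 0.253955) = 0.6145

0.6145 m


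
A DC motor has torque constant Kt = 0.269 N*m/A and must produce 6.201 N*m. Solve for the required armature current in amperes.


I = tau / Kt = 6.201/0.269 = 23.0520

23.0520 A


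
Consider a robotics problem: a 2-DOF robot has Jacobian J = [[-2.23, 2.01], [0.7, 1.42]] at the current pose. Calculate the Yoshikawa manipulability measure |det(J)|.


det(J) = -2.23*1.42 - (2.01)*(0.7) = -4.5736
|det(J)| = 4.5736

4.5736


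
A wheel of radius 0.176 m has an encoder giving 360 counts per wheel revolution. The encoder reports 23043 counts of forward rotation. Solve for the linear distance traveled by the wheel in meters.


revs = 23043/360 = 64.008333
d = revs * 2*pi*r = 64.008333 * 2*pi*0.176 = 70.7830

70.7830 m


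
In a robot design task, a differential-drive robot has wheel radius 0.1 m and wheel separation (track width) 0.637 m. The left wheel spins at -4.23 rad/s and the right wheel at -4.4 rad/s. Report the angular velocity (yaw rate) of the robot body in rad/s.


omega = r*(wR - wL)/L = 0.1*(-4.4 - (-4.23))/0.637 = -0.0267

-0.0267 rad/s


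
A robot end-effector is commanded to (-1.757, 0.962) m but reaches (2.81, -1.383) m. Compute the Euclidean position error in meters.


dx = 2.81 - (-1.757) = 4.5670, dy = -1.383 - (0.962) = -2.3450
err = sqrt(20.857489 + 5.499025) = 5.1339

5.1339 m


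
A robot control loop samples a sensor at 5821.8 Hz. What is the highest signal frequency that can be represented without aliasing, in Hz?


f_max = f_s/2 = 5821.8/2 = 2910.9000

2910.9000 Hz


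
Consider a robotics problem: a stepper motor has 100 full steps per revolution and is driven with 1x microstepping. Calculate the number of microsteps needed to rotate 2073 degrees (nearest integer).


step_size = 360/(100*1) = 360/100 = 3.600000 deg
n = 2073/(360/100) = 2073*100/360 = 575.8333 -> 576

576 steps


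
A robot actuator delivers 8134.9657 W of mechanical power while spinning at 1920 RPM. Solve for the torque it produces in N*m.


omega = 1920 * 2*pi/60 = 201.061930 rad/s
tau = P / omega = 8134.9657 / 201.061930 = 40.4600

40.4600 N*m


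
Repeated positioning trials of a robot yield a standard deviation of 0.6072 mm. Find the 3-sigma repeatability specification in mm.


repeatability = 3*sigma = 3*0.6072 = 1.8216

1.8216 mm


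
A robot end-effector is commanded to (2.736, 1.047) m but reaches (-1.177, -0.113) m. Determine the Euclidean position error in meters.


dx = -1.177 - (2.736) = -3.9130, dy = -0.113 - (1.047) = -1.1600
err = sqrt(15.311569 + 1.345600) = 4.0813

4.0813 m


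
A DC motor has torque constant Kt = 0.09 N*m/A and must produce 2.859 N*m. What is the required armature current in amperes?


I = tau / Kt = 2.859/0.09 = 31.7667

31.7667 A


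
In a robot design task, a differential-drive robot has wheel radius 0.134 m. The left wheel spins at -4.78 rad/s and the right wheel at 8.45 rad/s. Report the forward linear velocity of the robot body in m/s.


v = r*(wR + wL)/2 = 0.134*(8.45 + -4.78)/2 = 0.2459

0.2459 m/s


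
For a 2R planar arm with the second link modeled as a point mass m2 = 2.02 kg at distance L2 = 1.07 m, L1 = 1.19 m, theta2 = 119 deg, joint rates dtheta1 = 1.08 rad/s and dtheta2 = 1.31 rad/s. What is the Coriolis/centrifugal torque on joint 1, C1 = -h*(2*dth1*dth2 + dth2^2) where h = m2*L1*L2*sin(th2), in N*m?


h = m2*L1*L2*sin(th2) = 2.02*1.19*1.07*sin(119 deg) = 2.249580
C1 = -h*(2*1.08*1.31 + 1.31^2) = -2.249580*4.5457 = -10.2259

-10.2259 N*m


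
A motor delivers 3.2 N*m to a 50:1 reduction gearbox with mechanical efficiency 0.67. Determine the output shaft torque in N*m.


tau_out = tau_in * N * eta = 3.2 * 50 * 0.67 = 107.2000

107.2000 N*m


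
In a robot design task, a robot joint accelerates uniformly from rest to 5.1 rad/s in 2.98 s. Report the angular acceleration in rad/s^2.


alpha = delta_omega / t = 5.1 / 2.98 = 1.7114

1.7114 rad/s^2


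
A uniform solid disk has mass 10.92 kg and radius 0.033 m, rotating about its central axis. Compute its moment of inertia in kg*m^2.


I = (1/2)*m*R^2 = 0.5*10.92*0.033^2 = 0.0059

0.0059 kg*m^2


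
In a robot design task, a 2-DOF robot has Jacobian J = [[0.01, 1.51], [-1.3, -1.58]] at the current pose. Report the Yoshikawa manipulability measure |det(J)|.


det(J) = 0.01*-1.58 - (1.51)*(-1.3) = 1.9472
|det(J)| = 1.9472

1.9472


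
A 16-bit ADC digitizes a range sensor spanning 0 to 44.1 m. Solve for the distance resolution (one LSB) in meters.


res = range / 2^n = 44.1/2^16 = 44.1/65536 = 6.7291e-04

6.7291e-04 m


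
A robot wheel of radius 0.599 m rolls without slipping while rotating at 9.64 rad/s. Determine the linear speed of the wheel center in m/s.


v = omega * r = 9.64 * 0.599 = 5.7744

5.7744 m/s


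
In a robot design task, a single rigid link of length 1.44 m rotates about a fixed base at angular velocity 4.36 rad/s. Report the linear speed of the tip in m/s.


v = L*omega = 1.44 * 4.36 = 6.2784

6.2784 m/s


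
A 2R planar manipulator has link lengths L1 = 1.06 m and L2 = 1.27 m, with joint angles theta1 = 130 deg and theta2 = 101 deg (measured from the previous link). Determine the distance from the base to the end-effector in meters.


x = L1*cos(th1) + L2*cos(th1+th2) = -1.480592
y = L1*sin(th1) + L2*sin(th1+th2) = -0.174968
d = sqrt(x^2 + y^2) = sqrt(2.192153 + 0.030614) = 1.4909

1.4909 m


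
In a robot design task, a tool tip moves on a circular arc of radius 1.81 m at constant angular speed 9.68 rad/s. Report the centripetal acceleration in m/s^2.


a_c = omega^2 * r = 9.68^2 * 1.81 = 169.6013

169.6013 m/s^2


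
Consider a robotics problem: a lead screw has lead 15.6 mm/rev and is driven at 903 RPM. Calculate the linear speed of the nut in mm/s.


v = lead * (RPM/60) = 15.6*903/60 = 234.7800

234.7800 mm/s


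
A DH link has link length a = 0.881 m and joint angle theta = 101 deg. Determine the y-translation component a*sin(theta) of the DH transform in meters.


a*sin(theta) = 0.881*sin(101 deg) = 0.8648

0.8648 m


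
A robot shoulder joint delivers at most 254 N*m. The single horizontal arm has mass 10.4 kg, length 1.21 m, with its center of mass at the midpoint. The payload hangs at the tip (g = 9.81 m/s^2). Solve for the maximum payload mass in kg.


tau_arm = m_arm*g*(L/2) = 10.4*9.81*1.21/2 = 61.7245 N*m
tau_payload = tau_max - tau_arm = 254 - 61.7245 = 192.2755
m_payload = tau_payload / (g*L) = 192.2755 / (9.81*1.21) = 16.1983

16.1983 kg


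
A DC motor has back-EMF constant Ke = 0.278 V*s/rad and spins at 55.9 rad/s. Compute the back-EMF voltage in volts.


V_emf = Ke * omega = 0.278*55.9 = 15.5402

15.5402 V


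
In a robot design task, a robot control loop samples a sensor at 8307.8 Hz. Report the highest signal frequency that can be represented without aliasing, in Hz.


f_max = f_s/2 = 8307.8/2 = 4153.9000

4153.9000 Hz


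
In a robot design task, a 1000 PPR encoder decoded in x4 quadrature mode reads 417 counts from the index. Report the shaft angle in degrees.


angle = counts * 360 / (PPR*4) = 417 * 360 / 4000 = 37.5300

37.5300 degrees


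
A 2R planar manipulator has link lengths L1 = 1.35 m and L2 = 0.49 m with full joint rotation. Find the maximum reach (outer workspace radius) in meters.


r_max = L1 + L2 = 1.35 + 0.49 = 1.8400

1.8400 m


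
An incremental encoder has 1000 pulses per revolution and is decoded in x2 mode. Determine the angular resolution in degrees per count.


resolution = 360 / (PPR * 2) = 360 / 2000 = 0.1800

0.1800 degrees


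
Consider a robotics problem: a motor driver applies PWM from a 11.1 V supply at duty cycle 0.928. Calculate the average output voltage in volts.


V_avg = V_supply * D = 11.1*0.928 = 10.3008

10.3008 V


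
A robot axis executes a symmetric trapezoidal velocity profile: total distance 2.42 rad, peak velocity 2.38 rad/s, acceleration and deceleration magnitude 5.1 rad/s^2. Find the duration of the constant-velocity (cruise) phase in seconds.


t_acc = v/a = 0.466667 s, d_acc = v^2/(2a) = 0.555333 rad each
d_cruise = 2.42 - 2*0.555333 = 1.309334 rad
t_cruise = d_cruise/v = 1.309334/2.38 = 0.5501

0.5501 s


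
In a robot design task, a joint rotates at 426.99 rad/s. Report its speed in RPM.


RPM = 426.99 * 60/(2*pi) = 4077.4541

4077.4541 RPM


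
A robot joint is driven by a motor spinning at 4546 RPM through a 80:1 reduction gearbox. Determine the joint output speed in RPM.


omega_joint = omega_motor / N = 4546 / 80 = 56.8250

56.8250 RPM


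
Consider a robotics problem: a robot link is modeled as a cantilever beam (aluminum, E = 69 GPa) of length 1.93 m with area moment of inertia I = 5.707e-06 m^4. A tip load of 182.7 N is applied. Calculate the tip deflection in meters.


delta = F*L^3/(3*E*I) = 182.7*1.93^3/(3*6.900e+10*5.707e-06)
      = 1313.4407139/1181349 = 0.0011

0.0011 m


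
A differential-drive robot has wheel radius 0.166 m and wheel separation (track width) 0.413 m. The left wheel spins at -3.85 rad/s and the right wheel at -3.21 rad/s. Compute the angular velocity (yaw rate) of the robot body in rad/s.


omega = r*(wR - wL)/L = 0.166*(-3.21 - (-3.85))/0.413 = 0.2572

0.2572 rad/s


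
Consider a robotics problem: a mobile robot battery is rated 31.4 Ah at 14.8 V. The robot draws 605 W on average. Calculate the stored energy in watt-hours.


E = capacity * V = 31.4*14.8 = 464.7200

464.7200 Wh


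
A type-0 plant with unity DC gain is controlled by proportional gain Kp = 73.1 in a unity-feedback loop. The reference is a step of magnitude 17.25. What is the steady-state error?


e_ss = R/(1 + Kp) = 17.25/(1 + 73.1) = 17.25/74.1000 = 0.2328

0.2328


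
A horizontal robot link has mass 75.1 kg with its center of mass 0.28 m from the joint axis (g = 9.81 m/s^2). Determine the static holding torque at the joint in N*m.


tau = m*g*L = 75.1 * 9.81 * 0.28 = 206.2847

206.2847 N*m


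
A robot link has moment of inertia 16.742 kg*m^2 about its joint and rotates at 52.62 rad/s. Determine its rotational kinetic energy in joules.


KE = (1/2)*I*omega^2 = 0.5*16.742*52.62^2 = 23178.1639

23178.1639 J


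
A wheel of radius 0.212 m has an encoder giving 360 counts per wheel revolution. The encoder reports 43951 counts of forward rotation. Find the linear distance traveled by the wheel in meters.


revs = 43951/360 = 122.086111
d = revs * 2*pi*r = 122.086111 * 2*pi*0.212 = 162.6230

162.6230 m


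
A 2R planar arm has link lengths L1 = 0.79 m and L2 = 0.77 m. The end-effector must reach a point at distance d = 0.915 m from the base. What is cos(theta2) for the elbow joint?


cos(th2) = (d^2 - L1^2 - L2^2)/(2*L1*L2) = (0.915^2 - 0.79^2 - 0.77^2)/(2*0.79*0.77) = -0.3122

-0.3122


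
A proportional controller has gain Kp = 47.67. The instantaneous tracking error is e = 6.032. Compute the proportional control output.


u_P = Kp * e = 47.67 * 6.032 = 287.5454

287.5454


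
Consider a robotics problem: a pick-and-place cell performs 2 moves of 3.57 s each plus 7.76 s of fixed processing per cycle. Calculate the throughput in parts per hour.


T_cycle = 2*3.57 + 7.76 = 14.9000 s
rate = 3600/T = 241.6107

241.6107 parts/hour


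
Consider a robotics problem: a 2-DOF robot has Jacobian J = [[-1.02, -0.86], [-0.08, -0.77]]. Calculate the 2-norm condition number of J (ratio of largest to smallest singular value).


JJ^T eigenvalues: trace(JJ^T) = 2.3793, det(JJ^T) = det(J)^2 = 0.51351556
s_max^2 = (2.3793 + sqrt(3.60700625))/2 = 2.13925600
s_min^2 = (2.3793 - sqrt(3.60700625))/2 = 0.24004400
kappa = s_max/s_min = sqrt(2.13925600/0.24004400) = 2.9853

2.9853


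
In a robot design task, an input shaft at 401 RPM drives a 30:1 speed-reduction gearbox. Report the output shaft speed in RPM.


omega_out = omega_in / N = 401 / 30 = 13.3667

13.3667 RPM


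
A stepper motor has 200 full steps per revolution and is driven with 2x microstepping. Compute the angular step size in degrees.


step = 360/(200*2) = 360/400 = 0.9000

0.9000 degrees


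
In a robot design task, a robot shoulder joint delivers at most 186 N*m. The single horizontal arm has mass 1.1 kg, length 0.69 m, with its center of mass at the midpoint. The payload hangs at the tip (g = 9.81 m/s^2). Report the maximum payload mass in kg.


tau_arm = m_arm*g*(L/2) = 1.1*9.81*0.69/2 = 3.7229 N*m
tau_payload = tau_max - tau_arm = 186 - 3.7229 = 182.2771
m_payload = tau_payload / (g*L) = 182.2771 / (9.81*0.69) = 26.9286

26.9286 kg


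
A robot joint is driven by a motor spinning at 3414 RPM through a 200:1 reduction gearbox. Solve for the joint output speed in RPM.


omega_joint = omega_motor / N = 3414 / 200 = 17.0700

17.0700 RPM


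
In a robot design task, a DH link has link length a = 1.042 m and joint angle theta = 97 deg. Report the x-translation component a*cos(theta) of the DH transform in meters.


a*cos(theta) = 1.042*cos(97 deg) = -0.1270

-0.1270 m


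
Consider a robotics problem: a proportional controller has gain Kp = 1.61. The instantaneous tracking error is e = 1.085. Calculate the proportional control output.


u_P = Kp * e = 1.61 * 1.085 = 1.7469

1.7469


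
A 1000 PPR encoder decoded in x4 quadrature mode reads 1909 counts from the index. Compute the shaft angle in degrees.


angle = counts * 360 / (PPR*4) = 1909 * 360 / 4000 = 171.8100

171.8100 degrees


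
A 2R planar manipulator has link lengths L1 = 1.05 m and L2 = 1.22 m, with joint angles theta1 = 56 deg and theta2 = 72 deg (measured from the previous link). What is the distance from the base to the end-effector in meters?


x = L1*cos(th1) + L2*cos(th1+th2) = -0.163954
y = L1*sin(th1) + L2*sin(th1+th2) = 1.831863
d = sqrt(x^2 + y^2) = sqrt(0.026881 + 3.355722) = 1.8392

1.8392 m


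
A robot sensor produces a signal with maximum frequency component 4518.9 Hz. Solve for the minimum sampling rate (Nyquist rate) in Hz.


f_s,min = 2*f_max = 2*4518.9 = 9037.8000

9037.8000 Hz


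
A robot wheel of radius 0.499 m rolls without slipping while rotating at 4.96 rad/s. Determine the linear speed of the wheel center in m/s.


v = omega * r = 4.96 * 0.499 = 2.4750

2.4750 m/s


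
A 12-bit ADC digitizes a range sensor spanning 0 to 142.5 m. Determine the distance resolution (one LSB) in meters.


res = range / 2^n = 142.5/2^12 = 142.5/4096 = 0.0348

0.0348 m


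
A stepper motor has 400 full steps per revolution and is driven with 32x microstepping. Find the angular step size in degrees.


step = 360/(400*32) = 360/12800 = 0.0281

0.0281 degrees


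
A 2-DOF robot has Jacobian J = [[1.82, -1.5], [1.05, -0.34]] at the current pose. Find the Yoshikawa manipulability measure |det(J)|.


det(J) = 1.82*-0.34 - (-1.5)*(1.05) = 0.9562
|det(J)| = 0.9562

0.9562


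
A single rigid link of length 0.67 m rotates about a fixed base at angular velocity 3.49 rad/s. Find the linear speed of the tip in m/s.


v = L*omega = 0.67 * 3.49 = 2.3383

2.3383 m/s


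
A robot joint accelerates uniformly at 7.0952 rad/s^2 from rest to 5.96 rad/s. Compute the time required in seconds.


t = delta_omega / alpha = 5.96 / 7.0952 = 0.8400

0.8400 s


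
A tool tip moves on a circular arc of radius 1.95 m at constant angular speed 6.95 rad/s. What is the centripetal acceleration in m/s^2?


a_c = omega^2 * r = 6.95^2 * 1.95 = 94.1899

94.1899 m/s^2


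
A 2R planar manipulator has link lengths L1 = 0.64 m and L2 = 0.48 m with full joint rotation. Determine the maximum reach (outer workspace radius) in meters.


r_max = L1 + L2 = 0.64 + 0.48 = 1.1200

1.1200 m


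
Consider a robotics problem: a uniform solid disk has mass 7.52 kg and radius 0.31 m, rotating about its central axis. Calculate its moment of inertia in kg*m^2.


I = (1/2)*m*R^2 = 0.5*7.52*0.31^2 = 0.3613

0.3613 kg*m^2


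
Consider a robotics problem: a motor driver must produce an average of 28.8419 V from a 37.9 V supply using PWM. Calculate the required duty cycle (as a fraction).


D = V_avg/V_supply = 28.8419/37.9 = 0.7610

0.7610


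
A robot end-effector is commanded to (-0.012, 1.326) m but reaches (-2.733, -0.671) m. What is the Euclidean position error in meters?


dx = -2.733 - (-0.012) = -2.7210, dy = -0.671 - (1.326) = -1.9970
err = sqrt(7.403841 + 3.988009) = 3.3752

3.3752 m


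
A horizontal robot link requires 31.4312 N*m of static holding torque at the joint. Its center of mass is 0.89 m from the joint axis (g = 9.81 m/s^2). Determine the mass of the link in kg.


m = tau / (g*L) = 31.4312 / (9.81 * 0.89) = 3.6000

3.6000 kg


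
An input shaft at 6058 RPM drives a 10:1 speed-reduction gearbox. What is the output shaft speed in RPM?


omega_out = omega_in / N = 6058 / 10 = 605.8000

605.8000 RPM


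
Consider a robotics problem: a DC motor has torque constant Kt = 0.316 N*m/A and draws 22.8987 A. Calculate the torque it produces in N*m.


tau = Kt * I = 0.316*22.8987 = 7.2360

7.2360 N*m


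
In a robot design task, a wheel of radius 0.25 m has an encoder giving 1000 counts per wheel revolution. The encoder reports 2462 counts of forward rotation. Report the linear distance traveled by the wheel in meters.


revs = 2462/1000 = 2.462000
d = revs * 2*pi*r = 2.462000 * 2*pi*0.25 = 3.8673

3.8673 m


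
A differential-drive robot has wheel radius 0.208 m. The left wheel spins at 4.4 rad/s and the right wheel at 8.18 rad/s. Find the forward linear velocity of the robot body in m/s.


v = r*(wR + wL)/2 = 0.208*(8.18 + 4.4)/2 = 1.3083

1.3083 m/s


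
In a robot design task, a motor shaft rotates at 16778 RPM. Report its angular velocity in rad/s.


omega = 16778 * 2*pi/60 = 1756.9881

1756.9881 rad/s


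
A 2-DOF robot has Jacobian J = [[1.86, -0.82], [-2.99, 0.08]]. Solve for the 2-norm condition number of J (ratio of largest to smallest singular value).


JJ^T eigenvalues: trace(JJ^T) = 13.0785, det(JJ^T) = det(J)^2 = 5.30380900
s_max^2 = (13.0785 + sqrt(149.83192625))/2 = 12.65954260
s_min^2 = (13.0785 - sqrt(149.83192625))/2 = 0.41895740
kappa = s_max/s_min = sqrt(12.65954260/0.41895740) = 5.4970

5.4970


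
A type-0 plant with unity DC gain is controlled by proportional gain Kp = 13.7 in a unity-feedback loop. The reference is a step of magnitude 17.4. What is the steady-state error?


e_ss = R/(1 + Kp) = 17.4/(1 + 13.7) = 17.4/14.7000 = 1.1837

1.1837


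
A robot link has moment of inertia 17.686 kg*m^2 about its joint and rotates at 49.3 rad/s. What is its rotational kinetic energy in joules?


KE = (1/2)*I*omega^2 = 0.5*17.686*49.3^2 = 21492.8231

21492.8231 J


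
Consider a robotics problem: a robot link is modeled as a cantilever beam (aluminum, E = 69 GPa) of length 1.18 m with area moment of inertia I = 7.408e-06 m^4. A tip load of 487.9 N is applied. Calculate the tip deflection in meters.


delta = F*L^3/(3*E*I) = 487.9*1.18^3/(3*6.900e+10*7.408e-06)
      = 801.6353128/1533456 = 5.2276e-04

5.2276e-04 m


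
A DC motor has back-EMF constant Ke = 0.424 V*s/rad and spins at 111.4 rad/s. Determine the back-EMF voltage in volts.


V_emf = Ke * omega = 0.424*111.4 = 47.2336

47.2336 V


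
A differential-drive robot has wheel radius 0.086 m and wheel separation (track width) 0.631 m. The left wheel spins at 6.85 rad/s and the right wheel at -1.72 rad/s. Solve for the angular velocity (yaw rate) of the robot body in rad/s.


omega = r*(wR - wL)/L = 0.086*(-1.72 - (6.85))/0.631 = -1.1680

-1.1680 rad/s


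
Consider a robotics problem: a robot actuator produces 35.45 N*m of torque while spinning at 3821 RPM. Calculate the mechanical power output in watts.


omega = 3821 * 2*pi/60 = 400.134184 rad/s
P = tau * omega = 35.45 * 400.134184 = 14184.7568

14184.7568 W


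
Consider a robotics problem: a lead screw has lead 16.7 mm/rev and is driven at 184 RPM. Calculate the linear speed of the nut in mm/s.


v = lead * (RPM/60) = 16.7*184/60 = 51.2133

51.2133 mm/s


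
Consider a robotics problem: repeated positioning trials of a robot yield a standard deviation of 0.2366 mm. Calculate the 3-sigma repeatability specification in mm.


repeatability = 3*sigma = 3*0.2366 = 0.7098

0.7098 mm


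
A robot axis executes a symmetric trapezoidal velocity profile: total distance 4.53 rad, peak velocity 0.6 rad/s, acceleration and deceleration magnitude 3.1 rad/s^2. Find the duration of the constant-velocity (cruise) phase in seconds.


t_acc = v/a = 0.193548 s, d_acc = v^2/(2a) = 0.058065 rad each
d_cruise = 4.53 - 2*0.058065 = 4.413870 rad
t_cruise = d_cruise/v = 4.413870/0.6 = 7.3565

7.3565 s


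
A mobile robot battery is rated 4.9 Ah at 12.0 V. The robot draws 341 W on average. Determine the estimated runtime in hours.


E = 4.9*12.0 = 58.8000 Wh
t = E/P = 58.8000/341 = 0.1724

0.1724 hours


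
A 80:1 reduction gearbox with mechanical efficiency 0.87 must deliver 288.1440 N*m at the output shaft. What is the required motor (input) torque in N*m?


tau_in = tau_out / (N * eta) = 288.1440 / (80 * 0.87) = 4.1400

4.1400 N*m


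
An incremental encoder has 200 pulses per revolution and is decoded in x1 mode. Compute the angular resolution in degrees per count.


resolution = 360 / (PPR * 1) = 360 / 200 = 1.8000

1.8000 degrees


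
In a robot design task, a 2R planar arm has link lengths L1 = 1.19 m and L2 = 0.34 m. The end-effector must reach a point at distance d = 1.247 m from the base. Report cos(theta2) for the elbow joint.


cos(th2) = (d^2 - L1^2 - L2^2)/(2*L1*L2) = (1.247^2 - 1.19^2 - 0.34^2)/(2*1.19*0.34) = 0.0288

0.0288


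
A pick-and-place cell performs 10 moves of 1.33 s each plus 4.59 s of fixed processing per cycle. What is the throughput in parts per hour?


T_cycle = 10*1.33 + 4.59 = 17.8900 s
rate = 3600/T = 201.2297

201.2297 parts/hour


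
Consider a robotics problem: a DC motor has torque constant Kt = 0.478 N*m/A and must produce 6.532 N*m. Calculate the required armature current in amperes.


I = tau / Kt = 6.532/0.478 = 13.6653

13.6653 A


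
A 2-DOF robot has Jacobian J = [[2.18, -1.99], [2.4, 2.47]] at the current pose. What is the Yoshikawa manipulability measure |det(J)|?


det(J) = 2.18*2.47 - (-1.99)*(2.4) = 10.1606
|det(J)| = 10.1606

10.1606


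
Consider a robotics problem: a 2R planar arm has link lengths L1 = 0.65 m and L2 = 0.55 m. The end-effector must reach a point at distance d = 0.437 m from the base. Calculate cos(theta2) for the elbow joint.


cos(th2) = (d^2 - L1^2 - L2^2)/(2*L1*L2) = (0.437^2 - 0.65^2 - 0.55^2)/(2*0.65*0.55) = -0.7469

-0.7469


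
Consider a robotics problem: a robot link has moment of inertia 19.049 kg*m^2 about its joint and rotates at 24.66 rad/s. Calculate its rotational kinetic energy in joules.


KE = (1/2)*I*omega^2 = 0.5*19.049*24.66^2 = 5791.9970

5791.9970 J


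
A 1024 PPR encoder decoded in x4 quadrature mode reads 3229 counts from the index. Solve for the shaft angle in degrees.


angle = counts * 360 / (PPR*4) = 3229 * 360 / 4096 = 283.7988

283.7988 degrees


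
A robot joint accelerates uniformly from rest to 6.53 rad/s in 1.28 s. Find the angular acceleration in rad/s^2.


alpha = delta_omega / t = 6.53 / 1.28 = 5.1016

5.1016 rad/s^2


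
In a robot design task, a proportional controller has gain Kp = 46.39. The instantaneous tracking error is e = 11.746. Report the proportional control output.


u_P = Kp * e = 46.39 * 11.746 = 544.8969

544.8969


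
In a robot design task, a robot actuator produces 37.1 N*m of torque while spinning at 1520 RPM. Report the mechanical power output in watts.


omega = 1520 * 2*pi/60 = 159.174028 rad/s
P = tau * omega = 37.1 * 159.174028 = 5905.3564

5905.3564 W


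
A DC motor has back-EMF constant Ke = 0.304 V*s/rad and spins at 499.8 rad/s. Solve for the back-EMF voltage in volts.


V_emf = Ke * omega = 0.304*499.8 = 151.9392

151.9392 V


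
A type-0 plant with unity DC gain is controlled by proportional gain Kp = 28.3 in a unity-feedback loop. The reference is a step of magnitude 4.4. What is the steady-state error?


e_ss = R/(1 + Kp) = 4.4/(1 + 28.3) = 4.4/29.3000 = 0.1502

0.1502


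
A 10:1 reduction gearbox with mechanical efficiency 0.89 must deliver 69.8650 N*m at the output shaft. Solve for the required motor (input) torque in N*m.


tau_in = tau_out / (N * eta) = 69.8650 / (10 * 0.89) = 7.8500

7.8500 N*m


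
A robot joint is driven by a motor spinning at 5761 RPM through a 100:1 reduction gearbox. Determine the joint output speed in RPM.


omega_joint = omega_motor / N = 5761 / 100 = 57.6100

57.6100 RPM


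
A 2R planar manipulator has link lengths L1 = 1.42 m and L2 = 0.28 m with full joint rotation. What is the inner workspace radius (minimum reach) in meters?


r_min = |L1 - L2| = |1.42 - 0.28| = 1.1400

1.1400 m


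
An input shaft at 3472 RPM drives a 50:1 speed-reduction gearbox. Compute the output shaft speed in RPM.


omega_out = omega_in / N = 3472 / 50 = 69.4400

69.4400 RPM


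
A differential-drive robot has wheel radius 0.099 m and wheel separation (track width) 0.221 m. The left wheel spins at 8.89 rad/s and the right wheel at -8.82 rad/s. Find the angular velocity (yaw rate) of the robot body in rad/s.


omega = r*(wR - wL)/L = 0.099*(-8.82 - (8.89))/0.221 = -7.9334

-7.9334 rad/s


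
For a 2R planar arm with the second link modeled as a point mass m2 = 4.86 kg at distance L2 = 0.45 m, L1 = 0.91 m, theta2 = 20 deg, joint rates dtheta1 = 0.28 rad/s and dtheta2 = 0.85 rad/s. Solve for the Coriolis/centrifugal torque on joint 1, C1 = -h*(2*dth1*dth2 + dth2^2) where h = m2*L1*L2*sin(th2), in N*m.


h = m2*L1*L2*sin(th2) = 4.86*0.91*0.45*sin(20 deg) = 0.680678
C1 = -h*(2*0.28*0.85 + 0.85^2) = -0.680678*1.1985 = -0.8158

-0.8158 N*m


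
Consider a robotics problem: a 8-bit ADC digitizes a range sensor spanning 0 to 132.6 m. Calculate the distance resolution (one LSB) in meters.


res = range / 2^n = 132.6/2^8 = 132.6/256 = 0.5180

0.5180 m


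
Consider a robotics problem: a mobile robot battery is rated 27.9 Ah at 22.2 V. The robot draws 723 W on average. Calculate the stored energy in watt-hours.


E = capacity * V = 27.9*22.2 = 619.3800

619.3800 Wh


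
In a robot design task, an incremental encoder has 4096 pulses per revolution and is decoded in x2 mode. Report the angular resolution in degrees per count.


resolution = 360 / (PPR * 2) = 360 / 8192 = 0.0439

0.0439 degrees


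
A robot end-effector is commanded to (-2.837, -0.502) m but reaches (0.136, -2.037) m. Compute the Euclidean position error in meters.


dx = 0.136 - (-2.837) = 2.9730, dy = -2.037 - (-0.502) = -1.5350
err = sqrt(8.838729 + 2.356225) = 3.3459

3.3459 m


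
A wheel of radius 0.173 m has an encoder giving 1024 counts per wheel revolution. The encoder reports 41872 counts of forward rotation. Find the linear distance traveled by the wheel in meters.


revs = 41872/1024 = 40.890625
d = revs * 2*pi*r = 40.890625 * 2*pi*0.173 = 44.4477

44.4477 m


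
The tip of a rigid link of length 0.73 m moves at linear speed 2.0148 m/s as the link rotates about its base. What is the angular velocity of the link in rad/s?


omega = v / L = 2.0148 / 0.73 = 2.7600

2.7600 rad/s


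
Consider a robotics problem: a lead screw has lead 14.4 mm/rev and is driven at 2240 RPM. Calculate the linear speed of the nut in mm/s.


v = lead * (RPM/60) = 14.4*2240/60 = 537.6000

537.6000 mm/s


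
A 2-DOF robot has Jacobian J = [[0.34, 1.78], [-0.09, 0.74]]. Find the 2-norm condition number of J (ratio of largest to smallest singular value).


JJ^T eigenvalues: trace(JJ^T) = 3.8397, det(JJ^T) = det(J)^2 = 0.16957924
s_max^2 = (3.8397 + sqrt(14.06497913))/2 = 3.79501527
s_min^2 = (3.8397 - sqrt(14.06497913))/2 = 0.04468473
kappa = s_max/s_min = sqrt(3.79501527/0.04468473) = 9.2157

9.2157


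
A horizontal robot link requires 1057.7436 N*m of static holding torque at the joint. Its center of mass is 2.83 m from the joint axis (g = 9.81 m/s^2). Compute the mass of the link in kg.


m = tau / (g*L) = 1057.7436 / (9.81 * 2.83) = 38.1000

38.1000 kg


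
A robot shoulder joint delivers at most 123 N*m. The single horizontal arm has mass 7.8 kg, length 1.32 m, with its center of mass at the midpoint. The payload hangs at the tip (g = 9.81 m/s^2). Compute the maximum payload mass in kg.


tau_arm = m_arm*g*(L/2) = 7.8*9.81*1.32/2 = 50.5019 N*m
tau_payload = tau_max - tau_arm = 123 - 50.5019 = 72.4981
m_payload = tau_payload / (g*L) = 72.4981 / (9.81*1.32) = 5.5987

5.5987 kg


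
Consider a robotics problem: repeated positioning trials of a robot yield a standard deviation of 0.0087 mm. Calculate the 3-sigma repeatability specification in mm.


repeatability = 3*sigma = 3*0.0087 = 0.0261

0.0261 mm


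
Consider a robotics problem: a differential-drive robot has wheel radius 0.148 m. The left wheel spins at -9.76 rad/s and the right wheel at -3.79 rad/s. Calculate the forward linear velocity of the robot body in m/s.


v = r*(wR + wL)/2 = 0.148*(-3.79 + -9.76)/2 = -1.0027

-1.0027 m/s


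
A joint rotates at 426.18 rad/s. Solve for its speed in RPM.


RPM = 426.18 * 60/(2*pi) = 4069.7192

4069.7192 RPM


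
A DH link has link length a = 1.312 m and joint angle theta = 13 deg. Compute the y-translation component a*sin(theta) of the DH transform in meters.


a*sin(theta) = 1.312*sin(13 deg) = 0.2951

0.2951 m


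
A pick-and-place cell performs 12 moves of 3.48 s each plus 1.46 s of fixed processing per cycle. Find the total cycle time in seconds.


T = 12*3.48 + 1.46 = 43.2200

43.2200 s


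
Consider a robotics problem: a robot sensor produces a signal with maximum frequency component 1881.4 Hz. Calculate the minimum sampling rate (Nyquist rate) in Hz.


f_s,min = 2*f_max = 2*1881.4 = 3762.8000

3762.8000 Hz


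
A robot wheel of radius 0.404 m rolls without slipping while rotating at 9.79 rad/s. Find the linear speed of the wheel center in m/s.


v = omega * r = 9.79 * 0.404 = 3.9552

3.9552 m/s
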